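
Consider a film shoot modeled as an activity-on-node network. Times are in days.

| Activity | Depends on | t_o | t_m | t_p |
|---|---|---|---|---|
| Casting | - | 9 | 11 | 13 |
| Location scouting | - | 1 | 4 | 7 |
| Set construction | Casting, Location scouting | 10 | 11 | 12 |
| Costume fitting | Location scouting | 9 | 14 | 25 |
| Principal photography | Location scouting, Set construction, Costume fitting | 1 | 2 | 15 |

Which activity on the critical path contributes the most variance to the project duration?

Principal photography

te_Casting = (9 + 4·11 + 13)/6 = 66/6 = 11; σ²_Casting = ((13−9)/6)² = 0.444
te_Location scouting = (1 + 4·4 + 7)/6 = 24/6 = 4; σ²_Location scouting = ((7−1)/6)² = 1.000
te_Set construction = (10 + 4·11 + 12)/6 = 66/6 = 11; σ²_Set construction = ((12−10)/6)² = 0.111
te_Costume fitting = (9 + 4·14 + 25)/6 = 90/6 = 15; σ²_Costume fitting = ((25−9)/6)² = 7.111
te_Principal photography = (1 + 4·2 + 15)/6 = 24/6 = 4; σ²_Principal photography = ((15−1)/6)² = 5.444

Forward pass:
ES_Casting = 0; EF_Casting = 11
ES_Location scouting = 0; EF_Location scouting = 4
ES_Set construction = max(EF_Casting=11, EF_Location scouting=4) = 11; EF_Set construction = 11+11 = 22
ES_Costume fitting = 4; EF_Costume fitting = 4+15 = 19
ES_Principal photography = max(EF_Location scouting=4, EF_Set construction=22, EF_Costume fitting=19) = 22; EF_Principal photography = 22+4 = 26
Expected project duration μ = 26 days. Critical path: Casting → Set construction → Principal photography.

Variances on critical path: σ²_Casting=0.444, σ²_Set construction=0.111, σ²_Principal photography=5.444.
Largest is σ²_Principal photography = 5.444.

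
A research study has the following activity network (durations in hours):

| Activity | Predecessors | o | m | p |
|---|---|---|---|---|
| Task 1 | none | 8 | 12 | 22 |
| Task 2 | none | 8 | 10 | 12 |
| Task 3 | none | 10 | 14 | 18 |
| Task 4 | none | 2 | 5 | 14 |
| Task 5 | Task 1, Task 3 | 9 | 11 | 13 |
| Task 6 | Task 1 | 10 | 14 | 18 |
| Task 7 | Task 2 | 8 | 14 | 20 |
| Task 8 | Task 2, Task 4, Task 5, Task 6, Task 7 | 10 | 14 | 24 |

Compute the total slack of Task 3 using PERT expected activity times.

te_Task 1 = (8 + 4·12 + 22)/6 = 78/6 = 13
te_Task 2 = (8 + 4·10 + 12)/6 = 60/6 = 10
te_Task 3 = (10 + 4·14 + 18)/6 = 84/6 = 14
te_Task 4 = (2 + 4·5 + 14)/6 = 36/6 = 6
te_Task 5 = (9 + 4·11 + 13)/6 = 66/6 = 11
te_Task 6 = (10 + 4·14 + 18)/6 = 84/6 = 14
te_Task 7 = (8 + 4·14 + 20)/6 = 84/6 = 14
te_Task 8 = (10 + 4·14 + 24)/6 = 90/6 = 15

Forward pass:
ES_Task 1 = 0; EF_Task 1 = 13
ES_Task 2 = 0; EF_Task 2 = 10
ES_Task 3 = 0; EF_Task 3 = 14
ES_Task 4 = 0; EF_Task 4 = 6
ES_Task 5 = max(EF_Task 1=13, EF_Task 3=14) = 14; EF_Task 5 = 14+11 = 25
ES_Task 6 = 13; EF_Task 6 = 13+14 = 27
ES_Task 7 = 10; EF_Task 7 = 10+14 = 24
ES_Task 8 = max(EF_Task 2=10, EF_Task 4=6, EF_Task 5=25, EF_Task 6=27, EF_Task 7=24) = 27; EF_Task 8 = 27+15 = 42
Expected project duration μ = 42 hours. Critical path: Task 1 → Task 6 → Task 8.

Backward pass:
LF_Task 8 = 42; LS_Task 8 = 42−15 = 27
LF_Task 7 = LS_Task 8 = 27; LS_Task 7 = 27−14 = 13
LF_Task 6 = LS_Task 8 = 27; LS_Task 6 = 27−14 = 13
LF_Task 5 = LS_Task 8 = 27; LS_Task 5 = 27−11 = 16
LF_Task 4 = LS_Task 8 = 27; LS_Task 4 = 27−6 = 21
LF_Task 3 = LS_Task 5 = 16; LS_Task 3 = 16−14 = 2
LF_Task 2 = min(LS_Task 7=13, LS_Task 8=27) = 13; LS_Task 2 = 13−10 = 3
LF_Task 1 = min(LS_Task 5=16, LS_Task 6=13) = 13; LS_Task 1 = 13−13 = 0
Slack_Task 3 = LS_Task 3 − ES_Task 3 = 2 − 0 = 2

2 hours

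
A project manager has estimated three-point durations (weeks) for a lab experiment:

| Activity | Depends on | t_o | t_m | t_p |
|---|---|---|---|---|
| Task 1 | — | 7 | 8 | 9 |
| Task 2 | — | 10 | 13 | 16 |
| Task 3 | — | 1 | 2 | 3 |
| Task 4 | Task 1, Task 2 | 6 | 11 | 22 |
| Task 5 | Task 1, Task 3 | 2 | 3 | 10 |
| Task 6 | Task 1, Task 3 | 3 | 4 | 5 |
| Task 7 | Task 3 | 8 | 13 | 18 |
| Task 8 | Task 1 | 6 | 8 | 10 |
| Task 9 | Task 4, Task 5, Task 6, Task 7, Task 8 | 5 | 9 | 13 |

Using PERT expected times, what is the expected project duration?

34 weeks

te_Task 1 = (7 + 4·8 + 9)/6 = 48/6 = 8
te_Task 2 = (10 + 4·13 + 16)/6 = 78/6 = 13
te_Task 3 = (1 + 4·2 + 3)/6 = 12/6 = 2
te_Task 4 = (6 + 4·11 + 22)/6 = 72/6 = 12
te_Task 5 = (2 + 4·3 + 10)/6 = 24/6 = 4
te_Task 6 = (3 + 4·4 + 5)/6 = 24/6 = 4
te_Task 7 = (8 + 4·13 + 18)/6 = 78/6 = 13
te_Task 8 = (6 + 4·8 + 10)/6 = 48/6 = 8
te_Task 9 = (5 + 4·9 + 13)/6 = 54/6 = 9

Forward pass:
ES_Task 1 = 0; EF_Task 1 = 8
ES_Task 2 = 0; EF_Task 2 = 13
ES_Task 3 = 0; EF_Task 3 = 2
ES_Task 4 = max(EF_Task 1=8, EF_Task 2=13) = 13; EF_Task 4 = 13+12 = 25
ES_Task 5 = max(EF_Task 1=8, EF_Task 3=2) = 8; EF_Task 5 = 8+4 = 12
ES_Task 6 = max(EF_Task 1=8, EF_Task 3=2) = 8; EF_Task 6 = 8+4 = 12
ES_Task 7 = 2; EF_Task 7 = 2+13 = 15
ES_Task 8 = 8; EF_Task 8 = 8+8 = 16
ES_Task 9 = max(EF_Task 4=25, EF_Task 5=12, EF_Task 6=12, EF_Task 7=15, EF_Task 8=16) = 25; EF_Task 9 = 25+9 = 34
Expected project duration μ = 34 weeks. Critical path: Task 2 → Task 4 → Task 9.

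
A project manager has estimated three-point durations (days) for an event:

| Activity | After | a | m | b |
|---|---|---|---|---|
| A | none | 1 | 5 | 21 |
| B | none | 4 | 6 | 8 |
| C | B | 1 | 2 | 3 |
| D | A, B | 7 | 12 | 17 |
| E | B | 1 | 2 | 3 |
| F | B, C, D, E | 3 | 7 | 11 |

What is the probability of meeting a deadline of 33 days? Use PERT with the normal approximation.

0.962

te_A = (1 + 4·5 + 21)/6 = 42/6 = 7; σ²_A = ((21−1)/6)² = 11.111
te_B = (4 + 4·6 + 8)/6 = 36/6 = 6; σ²_B = ((8−4)/6)² = 0.444
te_C = (1 + 4·2 + 3)/6 = 12/6 = 2; σ²_C = ((3−1)/6)² = 0.111
te_D = (7 + 4·12 + 17)/6 = 72/6 = 12; σ²_D = ((17−7)/6)² = 2.778
te_E = (1 + 4·2 + 3)/6 = 12/6 = 2; σ²_E = ((3−1)/6)² = 0.111
te_F = (3 + 4·7 + 11)/6 = 42/6 = 7; σ²_F = ((11−3)/6)² = 1.778

Forward pass:
ES_A = 0; EF_A = 7
ES_B = 0; EF_B = 6
ES_C = 6; EF_C = 6+2 = 8
ES_D = max(EF_A=7, EF_B=6) = 7; EF_D = 7+12 = 19
ES_E = 6; EF_E = 6+2 = 8
ES_F = max(EF_B=6, EF_C=8, EF_D=19, EF_E=8) = 19; EF_F = 19+7 = 26
Expected project duration μ = 26 days. Critical path: A → D → F.

Variance along critical path = 11.111 + 2.778 + 1.778 = 15.667; σ = √15.667 = 3.958 days.
Z = (33 − 26) / 3.958 = 1.769
P(T ≤ 33) = Φ(1.769) ≈ 0.962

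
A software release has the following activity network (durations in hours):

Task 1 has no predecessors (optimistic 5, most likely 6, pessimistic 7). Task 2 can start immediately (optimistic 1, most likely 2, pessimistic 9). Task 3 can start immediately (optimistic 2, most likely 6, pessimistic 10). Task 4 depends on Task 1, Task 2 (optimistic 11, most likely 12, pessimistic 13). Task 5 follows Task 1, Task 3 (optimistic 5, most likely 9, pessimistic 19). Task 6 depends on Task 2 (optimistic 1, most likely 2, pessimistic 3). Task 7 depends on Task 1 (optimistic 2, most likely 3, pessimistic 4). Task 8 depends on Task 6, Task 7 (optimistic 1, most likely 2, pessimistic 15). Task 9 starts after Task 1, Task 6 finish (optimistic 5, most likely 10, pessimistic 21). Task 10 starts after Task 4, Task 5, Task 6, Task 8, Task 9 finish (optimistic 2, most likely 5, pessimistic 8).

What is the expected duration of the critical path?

te_Task 1 = (5 + 4·6 + 7)/6 = 36/6 = 6
te_Task 2 = (1 + 4·2 + 9)/6 = 18/6 = 3
te_Task 3 = (2 + 4·6 + 10)/6 = 36/6 = 6
te_Task 4 = (11 + 4·12 + 13)/6 = 72/6 = 12
te_Task 5 = (5 + 4·9 + 19)/6 = 60/6 = 10
te_Task 6 = (1 + 4·2 + 3)/6 = 12/6 = 2
te_Task 7 = (2 + 4·3 + 4)/6 = 18/6 = 3
te_Task 8 = (1 + 4·2 + 15)/6 = 24/6 = 4
te_Task 9 = (5 + 4·10 + 21)/6 = 66/6 = 11
te_Task 10 = (2 + 4·5 + 8)/6 = 30/6 = 5

Forward pass:
ES_Task 1 = 0; EF_Task 1 = 6
ES_Task 2 = 0; EF_Task 2 = 3
ES_Task 3 = 0; EF_Task 3 = 6
ES_Task 4 = max(EF_Task 1=6, EF_Task 2=3) = 6; EF_Task 4 = 6+12 = 18
ES_Task 5 = max(EF_Task 1=6, EF_Task 3=6) = 6; EF_Task 5 = 6+10 = 16
ES_Task 6 = 3; EF_Task 6 = 3+2 = 5
ES_Task 7 = 6; EF_Task 7 = 6+3 = 9
ES_Task 8 = max(EF_Task 6=5, EF_Task 7=9) = 9; EF_Task 8 = 9+4 = 13
ES_Task 9 = max(EF_Task 1=6, EF_Task 6=5) = 6; EF_Task 9 = 6+11 = 17
ES_Task 10 = max(EF_Task 4=18, EF_Task 5=16, EF_Task 6=5, EF_Task 8=13, EF_Task 9=17) = 18; EF_Task 10 = 18+5 = 23
Expected project duration μ = 23 hours. Critical path: Task 1 → Task 4 → Task 10.

23 hours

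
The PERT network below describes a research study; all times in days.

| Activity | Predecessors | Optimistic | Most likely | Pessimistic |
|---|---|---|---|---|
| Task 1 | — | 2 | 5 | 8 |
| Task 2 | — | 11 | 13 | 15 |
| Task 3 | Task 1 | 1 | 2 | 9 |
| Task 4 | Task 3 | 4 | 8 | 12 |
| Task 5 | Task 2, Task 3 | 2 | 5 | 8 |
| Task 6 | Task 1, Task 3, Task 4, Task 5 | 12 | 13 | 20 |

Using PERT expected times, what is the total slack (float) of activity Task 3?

2 days

te_Task 1 = (2 + 4·5 + 8)/6 = 30/6 = 5
te_Task 2 = (11 + 4·13 + 15)/6 = 78/6 = 13
te_Task 3 = (1 + 4·2 + 9)/6 = 18/6 = 3
te_Task 4 = (4 + 4·8 + 12)/6 = 48/6 = 8
te_Task 5 = (2 + 4·5 + 8)/6 = 30/6 = 5
te_Task 6 = (12 + 4·13 + 20)/6 = 84/6 = 14

Forward pass:
ES_Task 1 = 0; EF_Task 1 = 5
ES_Task 2 = 0; EF_Task 2 = 13
ES_Task 3 = 5; EF_Task 3 = 5+3 = 8
ES_Task 4 = 8; EF_Task 4 = 8+8 = 16
ES_Task 5 = max(EF_Task 2=13, EF_Task 3=8) = 13; EF_Task 5 = 13+5 = 18
ES_Task 6 = max(EF_Task 1=5, EF_Task 3=8, EF_Task 4=16, EF_Task 5=18) = 18; EF_Task 6 = 18+14 = 32
Expected project duration μ = 32 days. Critical path: Task 2 → Task 5 → Task 6.

Backward pass:
LF_Task 6 = 32; LS_Task 6 = 32−14 = 18
LF_Task 5 = LS_Task 6 = 18; LS_Task 5 = 18−5 = 13
LF_Task 4 = LS_Task 6 = 18; LS_Task 4 = 18−8 = 10
LF_Task 3 = min(LS_Task 4=10, LS_Task 5=13, LS_Task 6=18) = 10; LS_Task 3 = 10−3 = 7
LF_Task 2 = LS_Task 5 = 13; LS_Task 2 = 13−13 = 0
LF_Task 1 = min(LS_Task 3=7, LS_Task 6=18) = 7; LS_Task 1 = 7−5 = 2
Slack_Task 3 = LS_Task 3 − ES_Task 3 = 7 − 5 = 2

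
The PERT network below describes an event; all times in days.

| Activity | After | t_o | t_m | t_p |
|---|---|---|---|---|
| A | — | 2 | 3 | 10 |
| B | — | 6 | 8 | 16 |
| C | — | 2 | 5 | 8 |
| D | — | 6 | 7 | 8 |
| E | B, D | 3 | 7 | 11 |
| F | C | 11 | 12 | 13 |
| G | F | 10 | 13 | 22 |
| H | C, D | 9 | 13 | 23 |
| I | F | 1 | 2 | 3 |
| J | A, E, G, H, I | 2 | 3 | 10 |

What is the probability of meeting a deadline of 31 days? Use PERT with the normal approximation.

0.064

te_A = (2 + 4·3 + 10)/6 = 24/6 = 4; σ²_A = ((10−2)/6)² = 1.778
te_B = (6 + 4·8 + 16)/6 = 54/6 = 9; σ²_B = ((16−6)/6)² = 2.778
te_C = (2 + 4·5 + 8)/6 = 30/6 = 5; σ²_C = ((8−2)/6)² = 1.000
te_D = (6 + 4·7 + 8)/6 = 42/6 = 7; σ²_D = ((8−6)/6)² = 0.111
te_E = (3 + 4·7 + 11)/6 = 42/6 = 7; σ²_E = ((11−3)/6)² = 1.778
te_F = (11 + 4·12 + 13)/6 = 72/6 = 12; σ²_F = ((13−11)/6)² = 0.111
te_G = (10 + 4·13 + 22)/6 = 84/6 = 14; σ²_G = ((22−10)/6)² = 4.000
te_H = (9 + 4·13 + 23)/6 = 84/6 = 14; σ²_H = ((23−9)/6)² = 5.444
te_I = (1 + 4·2 + 3)/6 = 12/6 = 2; σ²_I = ((3−1)/6)² = 0.111
te_J = (2 + 4·3 + 10)/6 = 24/6 = 4; σ²_J = ((10−2)/6)² = 1.778

Forward pass:
ES_A = 0; EF_A = 4
ES_B = 0; EF_B = 9
ES_C = 0; EF_C = 5
ES_D = 0; EF_D = 7
ES_E = max(EF_B=9, EF_D=7) = 9; EF_E = 9+7 = 16
ES_F = 5; EF_F = 5+12 = 17
ES_G = 17; EF_G = 17+14 = 31
ES_H = max(EF_C=5, EF_D=7) = 7; EF_H = 7+14 = 21
ES_I = 17; EF_I = 17+2 = 19
ES_J = max(EF_A=4, EF_E=16, EF_G=31, EF_H=21, EF_I=19) = 31; EF_J = 31+4 = 35
Expected project duration μ = 35 days. Critical path: C → F → G → J.

Variance along critical path = 1.000 + 0.111 + 4.000 + 1.778 = 6.889; σ = √6.889 = 2.625 days.
Z = (31 − 35) / 2.625 = -1.524
P(T ≤ 31) = Φ(-1.524) ≈ 0.064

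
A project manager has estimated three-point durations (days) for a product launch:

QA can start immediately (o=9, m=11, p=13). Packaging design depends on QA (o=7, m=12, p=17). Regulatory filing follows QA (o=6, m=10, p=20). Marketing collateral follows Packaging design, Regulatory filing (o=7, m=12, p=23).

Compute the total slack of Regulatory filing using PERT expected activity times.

1 days

te_QA = (9 + 4·11 + 13)/6 = 66/6 = 11
te_Packaging design = (7 + 4·12 + 17)/6 = 72/6 = 12
te_Regulatory filing = (6 + 4·10 + 20)/6 = 66/6 = 11
te_Marketing collateral = (7 + 4·12 + 23)/6 = 78/6 = 13

Forward pass:
ES_QA = 0; EF_QA = 11
ES_Packaging design = 11; EF_Packaging design = 11+12 = 23
ES_Regulatory filing = 11; EF_Regulatory filing = 11+11 = 22
ES_Marketing collateral = max(EF_Packaging design=23, EF_Regulatory filing=22) = 23; EF_Marketing collateral = 23+13 = 36
Expected project duration μ = 36 days. Critical path: QA → Packaging design → Marketing collateral.

Backward pass:
LF_Marketing collateral = 36; LS_Marketing collateral = 36−13 = 23
LF_Regulatory filing = LS_Marketing collateral = 23; LS_Regulatory filing = 23−11 = 12
LF_Packaging design = LS_Marketing collateral = 23; LS_Packaging design = 23−12 = 11
LF_QA = min(LS_Packaging design=11, LS_Regulatory filing=12) = 11; LS_QA = 11−11 = 0
Slack_Regulatory filing = LS_Regulatory filing − ES_Regulatory filing = 12 − 11 = 1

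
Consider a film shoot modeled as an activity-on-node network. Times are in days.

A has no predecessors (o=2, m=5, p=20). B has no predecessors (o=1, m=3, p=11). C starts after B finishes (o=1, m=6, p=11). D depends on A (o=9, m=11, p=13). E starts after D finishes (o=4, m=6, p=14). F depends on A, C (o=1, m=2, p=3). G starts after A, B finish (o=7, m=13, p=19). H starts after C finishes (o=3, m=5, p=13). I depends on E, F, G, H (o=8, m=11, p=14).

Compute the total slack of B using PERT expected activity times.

te_A = (2 + 4·5 + 20)/6 = 42/6 = 7
te_B = (1 + 4·3 + 11)/6 = 24/6 = 4
te_C = (1 + 4·6 + 11)/6 = 36/6 = 6
te_D = (9 + 4·11 + 13)/6 = 66/6 = 11
te_E = (4 + 4·6 + 14)/6 = 42/6 = 7
te_F = (1 + 4·2 + 3)/6 = 12/6 = 2
te_G = (7 + 4·13 + 19)/6 = 78/6 = 13
te_H = (3 + 4·5 + 13)/6 = 36/6 = 6
te_I = (8 + 4·11 + 14)/6 = 66/6 = 11

Forward pass:
ES_A = 0; EF_A = 7
ES_B = 0; EF_B = 4
ES_C = 4; EF_C = 4+6 = 10
ES_D = 7; EF_D = 7+11 = 18
ES_E = 18; EF_E = 18+7 = 25
ES_F = max(EF_A=7, EF_C=10) = 10; EF_F = 10+2 = 12
ES_G = max(EF_A=7, EF_B=4) = 7; EF_G = 7+13 = 20
ES_H = 10; EF_H = 10+6 = 16
ES_I = max(EF_E=25, EF_F=12, EF_G=20, EF_H=16) = 25; EF_I = 25+11 = 36
Expected project duration μ = 36 days. Critical path: A → D → E → I.

Backward pass:
LF_I = 36; LS_I = 36−11 = 25
LF_H = LS_I = 25; LS_H = 25−6 = 19
LF_G = LS_I = 25; LS_G = 25−13 = 12
LF_F = LS_I = 25; LS_F = 25−2 = 23
LF_E = LS_I = 25; LS_E = 25−7 = 18
LF_D = LS_E = 18; LS_D = 18−11 = 7
LF_C = min(LS_F=23, LS_H=19) = 19; LS_C = 19−6 = 13
LF_B = min(LS_C=13, LS_G=12) = 12; LS_B = 12−4 = 8
LF_A = min(LS_D=7, LS_F=23, LS_G=12) = 7; LS_A = 7−7 = 0
Slack_B = LS_B − ES_B = 8 − 0 = 8

8 days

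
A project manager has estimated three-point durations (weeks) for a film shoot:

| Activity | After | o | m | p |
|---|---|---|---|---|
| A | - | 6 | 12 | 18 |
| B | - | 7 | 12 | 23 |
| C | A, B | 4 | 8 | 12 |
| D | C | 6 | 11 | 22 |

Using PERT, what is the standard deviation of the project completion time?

4.00 weeks

te_A = (6 + 4·12 + 18)/6 = 72/6 = 12; σ²_A = ((18−6)/6)² = 4.000
te_B = (7 + 4·12 + 23)/6 = 78/6 = 13; σ²_B = ((23−7)/6)² = 7.111
te_C = (4 + 4·8 + 12)/6 = 48/6 = 8; σ²_C = ((12−4)/6)² = 1.778
te_D = (6 + 4·11 + 22)/6 = 72/6 = 12; σ²_D = ((22−6)/6)² = 7.111

Forward pass:
ES_A = 0; EF_A = 12
ES_B = 0; EF_B = 13
ES_C = max(EF_A=12, EF_B=13) = 13; EF_C = 13+8 = 21
ES_D = 21; EF_D = 21+12 = 33
Expected project duration μ = 33 weeks. Critical path: B → C → D.

Variance along critical path = 7.111 + 1.778 + 7.111 = 16.000
σ = √16.000 = 4.000 weeks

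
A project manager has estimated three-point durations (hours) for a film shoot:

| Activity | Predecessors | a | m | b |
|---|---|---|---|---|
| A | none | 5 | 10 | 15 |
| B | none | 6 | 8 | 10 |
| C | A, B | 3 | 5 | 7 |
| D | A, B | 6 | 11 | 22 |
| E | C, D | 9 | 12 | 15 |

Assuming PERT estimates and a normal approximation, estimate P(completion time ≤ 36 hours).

te_A = (5 + 4·10 + 15)/6 = 60/6 = 10; σ²_A = ((15−5)/6)² = 2.778
te_B = (6 + 4·8 + 10)/6 = 48/6 = 8; σ²_B = ((10−6)/6)² = 0.444
te_C = (3 + 4·5 + 7)/6 = 30/6 = 5; σ²_C = ((7−3)/6)² = 0.444
te_D = (6 + 4·11 + 22)/6 = 72/6 = 12; σ²_D = ((22−6)/6)² = 7.111
te_E = (9 + 4·12 + 15)/6 = 72/6 = 12; σ²_E = ((15−9)/6)² = 1.000

Forward pass:
ES_A = 0; EF_A = 10
ES_B = 0; EF_B = 8
ES_C = max(EF_A=10, EF_B=8) = 10; EF_C = 10+5 = 15
ES_D = max(EF_A=10, EF_B=8) = 10; EF_D = 10+12 = 22
ES_E = max(EF_C=15, EF_D=22) = 22; EF_E = 22+12 = 34
Expected project duration μ = 34 hours. Critical path: A → D → E.

Variance along critical path = 2.778 + 7.111 + 1.000 = 10.889; σ = √10.889 = 3.300 hours.
Z = (36 − 34) / 3.300 = 0.606
P(T ≤ 36) = Φ(0.606) ≈ 0.728

0.728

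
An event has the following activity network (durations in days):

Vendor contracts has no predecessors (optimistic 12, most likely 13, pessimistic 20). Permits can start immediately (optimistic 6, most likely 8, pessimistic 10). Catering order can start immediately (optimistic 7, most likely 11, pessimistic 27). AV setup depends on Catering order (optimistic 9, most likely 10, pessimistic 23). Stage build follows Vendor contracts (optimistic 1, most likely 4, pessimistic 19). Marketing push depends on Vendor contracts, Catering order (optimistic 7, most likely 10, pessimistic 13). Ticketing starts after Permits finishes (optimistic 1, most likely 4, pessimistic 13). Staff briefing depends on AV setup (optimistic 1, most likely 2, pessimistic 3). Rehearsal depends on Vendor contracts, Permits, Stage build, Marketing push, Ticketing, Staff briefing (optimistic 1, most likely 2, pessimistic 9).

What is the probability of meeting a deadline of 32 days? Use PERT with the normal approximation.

0.679

te_Vendor contracts = (12 + 4·13 + 20)/6 = 84/6 = 14; σ²_Vendor contracts = ((20−12)/6)² = 1.778
te_Permits = (6 + 4·8 + 10)/6 = 48/6 = 8; σ²_Permits = ((10−6)/6)² = 0.444
te_Catering order = (7 + 4·11 + 27)/6 = 78/6 = 13; σ²_Catering order = ((27−7)/6)² = 11.111
te_AV setup = (9 + 4·10 + 23)/6 = 72/6 = 12; σ²_AV setup = ((23−9)/6)² = 5.444
te_Stage build = (1 + 4·4 + 19)/6 = 36/6 = 6; σ²_Stage build = ((19−1)/6)² = 9.000
te_Marketing push = (7 + 4·10 + 13)/6 = 60/6 = 10; σ²_Marketing push = ((13−7)/6)² = 1.000
te_Ticketing = (1 + 4·4 + 13)/6 = 30/6 = 5; σ²_Ticketing = ((13−1)/6)² = 4.000
te_Staff briefing = (1 + 4·2 + 3)/6 = 12/6 = 2; σ²_Staff briefing = ((3−1)/6)² = 0.111
te_Rehearsal = (1 + 4·2 + 9)/6 = 18/6 = 3; σ²_Rehearsal = ((9−1)/6)² = 1.778

Forward pass:
ES_Vendor contracts = 0; EF_Vendor contracts = 14
ES_Permits = 0; EF_Permits = 8
ES_Catering order = 0; EF_Catering order = 13
ES_AV setup = 13; EF_AV setup = 13+12 = 25
ES_Stage build = 14; EF_Stage build = 14+6 = 20
ES_Marketing push = max(EF_Vendor contracts=14, EF_Catering order=13) = 14; EF_Marketing push = 14+10 = 24
ES_Ticketing = 8; EF_Ticketing = 8+5 = 13
ES_Staff briefing = 25; EF_Staff briefing = 25+2 = 27
ES_Rehearsal = max(EF_Vendor contracts=14, EF_Permits=8, EF_Stage build=20, EF_Marketing push=24, EF_Ticketing=13, EF_Staff briefing=27) = 27; EF_Rehearsal = 27+3 = 30
Expected project duration μ = 30 days. Critical path: Catering order → AV setup → Staff briefing → Rehearsal.

Variance along critical path = 11.111 + 5.444 + 0.111 + 1.778 = 18.444; σ = √18.444 = 4.295 days.
Z = (32 − 30) / 4.295 = 0.466
P(T ≤ 32) = Φ(0.466) ≈ 0.679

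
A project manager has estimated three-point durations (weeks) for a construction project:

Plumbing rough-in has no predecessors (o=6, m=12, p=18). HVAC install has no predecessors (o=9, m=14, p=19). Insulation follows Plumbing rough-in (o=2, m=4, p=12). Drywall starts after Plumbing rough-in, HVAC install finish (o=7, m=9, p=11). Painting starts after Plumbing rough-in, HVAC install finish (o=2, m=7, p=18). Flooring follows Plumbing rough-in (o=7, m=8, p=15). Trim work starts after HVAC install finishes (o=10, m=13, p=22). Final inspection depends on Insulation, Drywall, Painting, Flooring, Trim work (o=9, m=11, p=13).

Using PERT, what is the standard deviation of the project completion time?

te_Plumbing rough-in = (6 + 4·12 + 18)/6 = 72/6 = 12; σ²_Plumbing rough-in = ((18−6)/6)² = 4.000
te_HVAC install = (9 + 4·14 + 19)/6 = 84/6 = 14; σ²_HVAC install = ((19−9)/6)² = 2.778
te_Insulation = (2 + 4·4 + 12)/6 = 30/6 = 5; σ²_Insulation = ((12−2)/6)² = 2.778
te_Drywall = (7 + 4·9 + 11)/6 = 54/6 = 9; σ²_Drywall = ((11−7)/6)² = 0.444
te_Painting = (2 + 4·7 + 18)/6 = 48/6 = 8; σ²_Painting = ((18−2)/6)² = 7.111
te_Flooring = (7 + 4·8 + 15)/6 = 54/6 = 9; σ²_Flooring = ((15−7)/6)² = 1.778
te_Trim work = (10 + 4·13 + 22)/6 = 84/6 = 14; σ²_Trim work = ((22−10)/6)² = 4.000
te_Final inspection = (9 + 4·11 + 13)/6 = 66/6 = 11; σ²_Final inspection = ((13−9)/6)² = 0.444

Forward pass:
ES_Plumbing rough-in = 0; EF_Plumbing rough-in = 12
ES_HVAC install = 0; EF_HVAC install = 14
ES_Insulation = 12; EF_Insulation = 12+5 = 17
ES_Drywall = max(EF_Plumbing rough-in=12, EF_HVAC install=14) = 14; EF_Drywall = 14+9 = 23
ES_Painting = max(EF_Plumbing rough-in=12, EF_HVAC install=14) = 14; EF_Painting = 14+8 = 22
ES_Flooring = 12; EF_Flooring = 12+9 = 21
ES_Trim work = 14; EF_Trim work = 14+14 = 28
ES_Final inspection = max(EF_Insulation=17, EF_Drywall=23, EF_Painting=22, EF_Flooring=21, EF_Trim work=28) = 28; EF_Final inspection = 28+11 = 39
Expected project duration μ = 39 weeks. Critical path: HVAC install → Trim work → Final inspection.

Variance along critical path = 2.778 + 4.000 + 0.444 = 7.222
σ = √7.222 = 2.687 weeks

2.69 weeks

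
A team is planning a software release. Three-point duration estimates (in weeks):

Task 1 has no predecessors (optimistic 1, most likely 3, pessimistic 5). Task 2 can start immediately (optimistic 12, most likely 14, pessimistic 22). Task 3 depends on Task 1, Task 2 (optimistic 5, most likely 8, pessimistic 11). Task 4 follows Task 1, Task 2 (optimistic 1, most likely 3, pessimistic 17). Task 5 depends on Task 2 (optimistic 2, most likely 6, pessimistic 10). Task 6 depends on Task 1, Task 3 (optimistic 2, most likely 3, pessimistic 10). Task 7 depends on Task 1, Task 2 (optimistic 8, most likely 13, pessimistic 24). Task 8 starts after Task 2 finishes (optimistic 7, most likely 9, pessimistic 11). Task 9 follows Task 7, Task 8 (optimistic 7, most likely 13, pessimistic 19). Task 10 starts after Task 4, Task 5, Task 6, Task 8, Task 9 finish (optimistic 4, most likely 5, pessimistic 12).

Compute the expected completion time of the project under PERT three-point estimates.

48 weeks

te_Task 1 = (1 + 4·3 + 5)/6 = 18/6 = 3
te_Task 2 = (12 + 4·14 + 22)/6 = 90/6 = 15
te_Task 3 = (5 + 4·8 + 11)/6 = 48/6 = 8
te_Task 4 = (1 + 4·3 + 17)/6 = 30/6 = 5
te_Task 5 = (2 + 4·6 + 10)/6 = 36/6 = 6
te_Task 6 = (2 + 4·3 + 10)/6 = 24/6 = 4
te_Task 7 = (8 + 4·13 + 24)/6 = 84/6 = 14
te_Task 8 = (7 + 4·9 + 11)/6 = 54/6 = 9
te_Task 9 = (7 + 4·13 + 19)/6 = 78/6 = 13
te_Task 10 = (4 + 4·5 + 12)/6 = 36/6 = 6

Forward pass:
ES_Task 1 = 0; EF_Task 1 = 3
ES_Task 2 = 0; EF_Task 2 = 15
ES_Task 3 = max(EF_Task 1=3, EF_Task 2=15) = 15; EF_Task 3 = 15+8 = 23
ES_Task 4 = max(EF_Task 1=3, EF_Task 2=15) = 15; EF_Task 4 = 15+5 = 20
ES_Task 5 = 15; EF_Task 5 = 15+6 = 21
ES_Task 6 = max(EF_Task 1=3, EF_Task 3=23) = 23; EF_Task 6 = 23+4 = 27
ES_Task 7 = max(EF_Task 1=3, EF_Task 2=15) = 15; EF_Task 7 = 15+14 = 29
ES_Task 8 = 15; EF_Task 8 = 15+9 = 24
ES_Task 9 = max(EF_Task 7=29, EF_Task 8=24) = 29; EF_Task 9 = 29+13 = 42
ES_Task 10 = max(EF_Task 4=20, EF_Task 5=21, EF_Task 6=27, EF_Task 8=24, EF_Task 9=42) = 42; EF_Task 10 = 42+6 = 48
Expected project duration μ = 48 weeks. Critical path: Task 2 → Task 7 → Task 9 → Task 10.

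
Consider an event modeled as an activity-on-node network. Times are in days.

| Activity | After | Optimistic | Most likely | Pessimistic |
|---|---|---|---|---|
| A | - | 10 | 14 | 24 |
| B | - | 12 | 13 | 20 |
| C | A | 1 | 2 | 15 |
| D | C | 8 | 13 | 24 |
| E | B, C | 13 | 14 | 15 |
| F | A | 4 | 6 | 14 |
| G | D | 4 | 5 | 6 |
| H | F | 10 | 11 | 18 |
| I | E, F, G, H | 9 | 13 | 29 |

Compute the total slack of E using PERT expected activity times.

te_A = (10 + 4·14 + 24)/6 = 90/6 = 15
te_B = (12 + 4·13 + 20)/6 = 84/6 = 14
te_C = (1 + 4·2 + 15)/6 = 24/6 = 4
te_D = (8 + 4·13 + 24)/6 = 84/6 = 14
te_E = (13 + 4·14 + 15)/6 = 84/6 = 14
te_F = (4 + 4·6 + 14)/6 = 42/6 = 7
te_G = (4 + 4·5 + 6)/6 = 30/6 = 5
te_H = (10 + 4·11 + 18)/6 = 72/6 = 12
te_I = (9 + 4·13 + 29)/6 = 90/6 = 15

Forward pass:
ES_A = 0; EF_A = 15
ES_B = 0; EF_B = 14
ES_C = 15; EF_C = 15+4 = 19
ES_D = 19; EF_D = 19+14 = 33
ES_E = max(EF_B=14, EF_C=19) = 19; EF_E = 19+14 = 33
ES_F = 15; EF_F = 15+7 = 22
ES_G = 33; EF_G = 33+5 = 38
ES_H = 22; EF_H = 22+12 = 34
ES_I = max(EF_E=33, EF_F=22, EF_G=38, EF_H=34) = 38; EF_I = 38+15 = 53
Expected project duration μ = 53 days. Critical path: A → C → D → G → I.

Backward pass:
LF_I = 53; LS_I = 53−15 = 38
LF_H = LS_I = 38; LS_H = 38−12 = 26
LF_G = LS_I = 38; LS_G = 38−5 = 33
LF_F = min(LS_H=26, LS_I=38) = 26; LS_F = 26−7 = 19
LF_E = LS_I = 38; LS_E = 38−14 = 24
LF_D = LS_G = 33; LS_D = 33−14 = 19
LF_C = min(LS_D=19, LS_E=24) = 19; LS_C = 19−4 = 15
LF_B = LS_E = 24; LS_B = 24−14 = 10
LF_A = min(LS_C=15, LS_F=19) = 15; LS_A = 15−15 = 0
Slack_E = LS_E − ES_E = 24 − 19 = 5

5 days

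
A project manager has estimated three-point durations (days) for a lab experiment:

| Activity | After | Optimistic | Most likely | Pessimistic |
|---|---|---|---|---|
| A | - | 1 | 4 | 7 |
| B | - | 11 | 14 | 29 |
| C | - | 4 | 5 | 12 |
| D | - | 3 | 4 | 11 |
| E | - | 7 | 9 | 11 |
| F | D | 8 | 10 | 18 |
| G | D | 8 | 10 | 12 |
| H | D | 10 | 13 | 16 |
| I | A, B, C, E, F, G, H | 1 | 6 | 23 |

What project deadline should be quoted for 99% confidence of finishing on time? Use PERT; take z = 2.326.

35.4 days

te_A = (1 + 4·4 + 7)/6 = 24/6 = 4; σ²_A = ((7−1)/6)² = 1.000
te_B = (11 + 4·14 + 29)/6 = 96/6 = 16; σ²_B = ((29−11)/6)² = 9.000
te_C = (4 + 4·5 + 12)/6 = 36/6 = 6; σ²_C = ((12−4)/6)² = 1.778
te_D = (3 + 4·4 + 11)/6 = 30/6 = 5; σ²_D = ((11−3)/6)² = 1.778
te_E = (7 + 4·9 + 11)/6 = 54/6 = 9; σ²_E = ((11−7)/6)² = 0.444
te_F = (8 + 4·10 + 18)/6 = 66/6 = 11; σ²_F = ((18−8)/6)² = 2.778
te_G = (8 + 4·10 + 12)/6 = 60/6 = 10; σ²_G = ((12−8)/6)² = 0.444
te_H = (10 + 4·13 + 16)/6 = 78/6 = 13; σ²_H = ((16−10)/6)² = 1.000
te_I = (1 + 4·6 + 23)/6 = 48/6 = 8; σ²_I = ((23−1)/6)² = 13.444

Forward pass:
ES_A = 0; EF_A = 4
ES_B = 0; EF_B = 16
ES_C = 0; EF_C = 6
ES_D = 0; EF_D = 5
ES_E = 0; EF_E = 9
ES_F = 5; EF_F = 5+11 = 16
ES_G = 5; EF_G = 5+10 = 15
ES_H = 5; EF_H = 5+13 = 18
ES_I = max(EF_A=4, EF_B=16, EF_C=6, EF_E=9, EF_F=16, EF_G=15, EF_H=18) = 18; EF_I = 18+8 = 26
Expected project duration μ = 26 days. Critical path: D → H → I.

Variance along critical path = 1.778 + 1.000 + 13.444 = 16.222; σ = 4.028 days.
D = μ + z·σ = 26 + 2.326·4.028 = 35.4 days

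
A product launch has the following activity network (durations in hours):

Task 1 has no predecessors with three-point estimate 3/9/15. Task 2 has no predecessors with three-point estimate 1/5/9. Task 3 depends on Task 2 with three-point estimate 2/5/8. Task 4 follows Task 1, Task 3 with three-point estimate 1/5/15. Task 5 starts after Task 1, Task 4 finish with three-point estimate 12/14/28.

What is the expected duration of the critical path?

32 hours

te_Task 1 = (3 + 4·9 + 15)/6 = 54/6 = 9
te_Task 2 = (1 + 4·5 + 9)/6 = 30/6 = 5
te_Task 3 = (2 + 4·5 + 8)/6 = 30/6 = 5
te_Task 4 = (1 + 4·5 + 15)/6 = 36/6 = 6
te_Task 5 = (12 + 4·14 + 28)/6 = 96/6 = 16

Forward pass:
ES_Task 1 = 0; EF_Task 1 = 9
ES_Task 2 = 0; EF_Task 2 = 5
ES_Task 3 = 5; EF_Task 3 = 5+5 = 10
ES_Task 4 = max(EF_Task 1=9, EF_Task 3=10) = 10; EF_Task 4 = 10+6 = 16
ES_Task 5 = max(EF_Task 1=9, EF_Task 4=16) = 16; EF_Task 5 = 16+16 = 32
Expected project duration μ = 32 hours. Critical path: Task 2 → Task 3 → Task 4 → Task 5.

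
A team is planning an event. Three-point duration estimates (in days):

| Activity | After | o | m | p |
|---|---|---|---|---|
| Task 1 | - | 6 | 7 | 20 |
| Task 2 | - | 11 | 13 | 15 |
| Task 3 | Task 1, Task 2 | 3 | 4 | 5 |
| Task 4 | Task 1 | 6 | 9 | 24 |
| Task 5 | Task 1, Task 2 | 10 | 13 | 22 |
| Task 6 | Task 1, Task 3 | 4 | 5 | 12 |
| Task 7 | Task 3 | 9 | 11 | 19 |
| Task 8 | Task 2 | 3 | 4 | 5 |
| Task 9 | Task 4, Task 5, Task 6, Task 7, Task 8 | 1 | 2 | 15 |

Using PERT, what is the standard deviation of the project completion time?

2.96 days

te_Task 1 = (6 + 4·7 + 20)/6 = 54/6 = 9; σ²_Task 1 = ((20−6)/6)² = 5.444
te_Task 2 = (11 + 4·13 + 15)/6 = 78/6 = 13; σ²_Task 2 = ((15−11)/6)² = 0.444
te_Task 3 = (3 + 4·4 + 5)/6 = 24/6 = 4; σ²_Task 3 = ((5−3)/6)² = 0.111
te_Task 4 = (6 + 4·9 + 24)/6 = 66/6 = 11; σ²_Task 4 = ((24−6)/6)² = 9.000
te_Task 5 = (10 + 4·13 + 22)/6 = 84/6 = 14; σ²_Task 5 = ((22−10)/6)² = 4.000
te_Task 6 = (4 + 4·5 + 12)/6 = 36/6 = 6; σ²_Task 6 = ((12−4)/6)² = 1.778
te_Task 7 = (9 + 4·11 + 19)/6 = 72/6 = 12; σ²_Task 7 = ((19−9)/6)² = 2.778
te_Task 8 = (3 + 4·4 + 5)/6 = 24/6 = 4; σ²_Task 8 = ((5−3)/6)² = 0.111
te_Task 9 = (1 + 4·2 + 15)/6 = 24/6 = 4; σ²_Task 9 = ((15−1)/6)² = 5.444

Forward pass:
ES_Task 1 = 0; EF_Task 1 = 9
ES_Task 2 = 0; EF_Task 2 = 13
ES_Task 3 = max(EF_Task 1=9, EF_Task 2=13) = 13; EF_Task 3 = 13+4 = 17
ES_Task 4 = 9; EF_Task 4 = 9+11 = 20
ES_Task 5 = max(EF_Task 1=9, EF_Task 2=13) = 13; EF_Task 5 = 13+14 = 27
ES_Task 6 = max(EF_Task 1=9, EF_Task 3=17) = 17; EF_Task 6 = 17+6 = 23
ES_Task 7 = 17; EF_Task 7 = 17+12 = 29
ES_Task 8 = 13; EF_Task 8 = 13+4 = 17
ES_Task 9 = max(EF_Task 4=20, EF_Task 5=27, EF_Task 6=23, EF_Task 7=29, EF_Task 8=17) = 29; EF_Task 9 = 29+4 = 33
Expected project duration μ = 33 days. Critical path: Task 2 → Task 3 → Task 7 → Task 9.

Variance along critical path = 0.444 + 0.111 + 2.778 + 5.444 = 8.778
σ = √8.778 = 2.963 days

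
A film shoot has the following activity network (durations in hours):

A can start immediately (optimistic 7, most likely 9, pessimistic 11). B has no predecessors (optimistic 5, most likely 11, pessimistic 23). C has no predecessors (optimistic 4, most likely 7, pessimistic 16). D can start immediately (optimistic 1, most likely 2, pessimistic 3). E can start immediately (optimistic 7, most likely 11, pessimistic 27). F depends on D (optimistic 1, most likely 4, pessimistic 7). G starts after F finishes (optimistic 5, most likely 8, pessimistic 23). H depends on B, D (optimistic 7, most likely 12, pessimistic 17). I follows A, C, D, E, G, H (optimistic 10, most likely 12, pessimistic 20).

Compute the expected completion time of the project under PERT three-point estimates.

te_A = (7 + 4·9 + 11)/6 = 54/6 = 9
te_B = (5 + 4·11 + 23)/6 = 72/6 = 12
te_C = (4 + 4·7 + 16)/6 = 48/6 = 8
te_D = (1 + 4·2 + 3)/6 = 12/6 = 2
te_E = (7 + 4·11 + 27)/6 = 78/6 = 13
te_F = (1 + 4·4 + 7)/6 = 24/6 = 4
te_G = (5 + 4·8 + 23)/6 = 60/6 = 10
te_H = (7 + 4·12 + 17)/6 = 72/6 = 12
te_I = (10 + 4·12 + 20)/6 = 78/6 = 13

Forward pass:
ES_A = 0; EF_A = 9
ES_B = 0; EF_B = 12
ES_C = 0; EF_C = 8
ES_D = 0; EF_D = 2
ES_E = 0; EF_E = 13
ES_F = 2; EF_F = 2+4 = 6
ES_G = 6; EF_G = 6+10 = 16
ES_H = max(EF_B=12, EF_D=2) = 12; EF_H = 12+12 = 24
ES_I = max(EF_A=9, EF_C=8, EF_D=2, EF_E=13, EF_G=16, EF_H=24) = 24; EF_I = 24+13 = 37
Expected project duration μ = 37 hours. Critical path: B → H → I.

37 hours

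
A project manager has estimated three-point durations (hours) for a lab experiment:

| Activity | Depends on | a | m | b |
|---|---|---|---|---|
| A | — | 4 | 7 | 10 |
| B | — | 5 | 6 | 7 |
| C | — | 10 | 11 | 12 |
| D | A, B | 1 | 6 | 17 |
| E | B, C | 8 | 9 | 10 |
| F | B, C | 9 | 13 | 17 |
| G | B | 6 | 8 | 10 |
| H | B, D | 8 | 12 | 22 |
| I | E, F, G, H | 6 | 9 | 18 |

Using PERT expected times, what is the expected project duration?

te_A = (4 + 4·7 + 10)/6 = 42/6 = 7
te_B = (5 + 4·6 + 7)/6 = 36/6 = 6
te_C = (10 + 4·11 + 12)/6 = 66/6 = 11
te_D = (1 + 4·6 + 17)/6 = 42/6 = 7
te_E = (8 + 4·9 + 10)/6 = 54/6 = 9
te_F = (9 + 4·13 + 17)/6 = 78/6 = 13
te_G = (6 + 4·8 + 10)/6 = 48/6 = 8
te_H = (8 + 4·12 + 22)/6 = 78/6 = 13
te_I = (6 + 4·9 + 18)/6 = 60/6 = 10

Forward pass:
ES_A = 0; EF_A = 7
ES_B = 0; EF_B = 6
ES_C = 0; EF_C = 11
ES_D = max(EF_A=7, EF_B=6) = 7; EF_D = 7+7 = 14
ES_E = max(EF_B=6, EF_C=11) = 11; EF_E = 11+9 = 20
ES_F = max(EF_B=6, EF_C=11) = 11; EF_F = 11+13 = 24
ES_G = 6; EF_G = 6+8 = 14
ES_H = max(EF_B=6, EF_D=14) = 14; EF_H = 14+13 = 27
ES_I = max(EF_E=20, EF_F=24, EF_G=14, EF_H=27) = 27; EF_I = 27+10 = 37
Expected project duration μ = 37 hours. Critical path: A → D → H → I.

37 hours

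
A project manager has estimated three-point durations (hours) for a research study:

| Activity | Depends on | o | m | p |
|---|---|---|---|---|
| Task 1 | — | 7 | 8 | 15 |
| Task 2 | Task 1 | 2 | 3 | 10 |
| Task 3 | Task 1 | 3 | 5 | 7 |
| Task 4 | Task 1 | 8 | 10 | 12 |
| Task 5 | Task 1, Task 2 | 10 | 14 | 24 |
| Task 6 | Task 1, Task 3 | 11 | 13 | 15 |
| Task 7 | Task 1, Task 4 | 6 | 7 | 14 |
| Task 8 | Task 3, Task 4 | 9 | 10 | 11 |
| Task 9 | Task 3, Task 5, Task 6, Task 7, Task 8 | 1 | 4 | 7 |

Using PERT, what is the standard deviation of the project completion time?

1.83 hours

te_Task 1 = (7 + 4·8 + 15)/6 = 54/6 = 9; σ²_Task 1 = ((15−7)/6)² = 1.778
te_Task 2 = (2 + 4·3 + 10)/6 = 24/6 = 4; σ²_Task 2 = ((10−2)/6)² = 1.778
te_Task 3 = (3 + 4·5 + 7)/6 = 30/6 = 5; σ²_Task 3 = ((7−3)/6)² = 0.444
te_Task 4 = (8 + 4·10 + 12)/6 = 60/6 = 10; σ²_Task 4 = ((12−8)/6)² = 0.444
te_Task 5 = (10 + 4·14 + 24)/6 = 90/6 = 15; σ²_Task 5 = ((24−10)/6)² = 5.444
te_Task 6 = (11 + 4·13 + 15)/6 = 78/6 = 13; σ²_Task 6 = ((15−11)/6)² = 0.444
te_Task 7 = (6 + 4·7 + 14)/6 = 48/6 = 8; σ²_Task 7 = ((14−6)/6)² = 1.778
te_Task 8 = (9 + 4·10 + 11)/6 = 60/6 = 10; σ²_Task 8 = ((11−9)/6)² = 0.111
te_Task 9 = (1 + 4·4 + 7)/6 = 24/6 = 4; σ²_Task 9 = ((7−1)/6)² = 1.000

Forward pass:
ES_Task 1 = 0; EF_Task 1 = 9
ES_Task 2 = 9; EF_Task 2 = 9+4 = 13
ES_Task 3 = 9; EF_Task 3 = 9+5 = 14
ES_Task 4 = 9; EF_Task 4 = 9+10 = 19
ES_Task 5 = max(EF_Task 1=9, EF_Task 2=13) = 13; EF_Task 5 = 13+15 = 28
ES_Task 6 = max(EF_Task 1=9, EF_Task 3=14) = 14; EF_Task 6 = 14+13 = 27
ES_Task 7 = max(EF_Task 1=9, EF_Task 4=19) = 19; EF_Task 7 = 19+8 = 27
ES_Task 8 = max(EF_Task 3=14, EF_Task 4=19) = 19; EF_Task 8 = 19+10 = 29
ES_Task 9 = max(EF_Task 3=14, EF_Task 5=28, EF_Task 6=27, EF_Task 7=27, EF_Task 8=29) = 29; EF_Task 9 = 29+4 = 33
Expected project duration μ = 33 hours. Critical path: Task 1 → Task 4 → Task 8 → Task 9.

Variance along critical path = 1.778 + 0.444 + 0.111 + 1.000 = 3.333
σ = √3.333 = 1.826 hours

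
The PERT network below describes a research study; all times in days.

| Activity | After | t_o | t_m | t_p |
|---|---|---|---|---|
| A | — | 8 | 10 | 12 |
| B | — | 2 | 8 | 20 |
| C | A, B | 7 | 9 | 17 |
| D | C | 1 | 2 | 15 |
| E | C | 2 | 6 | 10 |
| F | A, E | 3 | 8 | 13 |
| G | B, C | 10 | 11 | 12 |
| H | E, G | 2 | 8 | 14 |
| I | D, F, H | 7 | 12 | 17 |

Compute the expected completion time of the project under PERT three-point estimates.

51 days

te_A = (8 + 4·10 + 12)/6 = 60/6 = 10
te_B = (2 + 4·8 + 20)/6 = 54/6 = 9
te_C = (7 + 4·9 + 17)/6 = 60/6 = 10
te_D = (1 + 4·2 + 15)/6 = 24/6 = 4
te_E = (2 + 4·6 + 10)/6 = 36/6 = 6
te_F = (3 + 4·8 + 13)/6 = 48/6 = 8
te_G = (10 + 4·11 + 12)/6 = 66/6 = 11
te_H = (2 + 4·8 + 14)/6 = 48/6 = 8
te_I = (7 + 4·12 + 17)/6 = 72/6 = 12

Forward pass:
ES_A = 0; EF_A = 10
ES_B = 0; EF_B = 9
ES_C = max(EF_A=10, EF_B=9) = 10; EF_C = 10+10 = 20
ES_D = 20; EF_D = 20+4 = 24
ES_E = 20; EF_E = 20+6 = 26
ES_F = max(EF_A=10, EF_E=26) = 26; EF_F = 26+8 = 34
ES_G = max(EF_B=9, EF_C=20) = 20; EF_G = 20+11 = 31
ES_H = max(EF_E=26, EF_G=31) = 31; EF_H = 31+8 = 39
ES_I = max(EF_D=24, EF_F=34, EF_H=39) = 39; EF_I = 39+12 = 51
Expected project duration μ = 51 days. Critical path: A → C → G → H → I.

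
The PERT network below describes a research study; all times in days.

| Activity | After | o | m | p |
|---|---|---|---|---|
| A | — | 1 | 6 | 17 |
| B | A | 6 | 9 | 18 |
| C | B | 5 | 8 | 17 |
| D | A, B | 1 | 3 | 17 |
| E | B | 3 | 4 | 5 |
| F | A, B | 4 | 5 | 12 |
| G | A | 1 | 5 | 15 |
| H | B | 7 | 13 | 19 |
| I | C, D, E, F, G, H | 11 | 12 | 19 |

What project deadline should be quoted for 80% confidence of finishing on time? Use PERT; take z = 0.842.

te_A = (1 + 4·6 + 17)/6 = 42/6 = 7; σ²_A = ((17−1)/6)² = 7.111
te_B = (6 + 4·9 + 18)/6 = 60/6 = 10; σ²_B = ((18−6)/6)² = 4.000
te_C = (5 + 4·8 + 17)/6 = 54/6 = 9; σ²_C = ((17−5)/6)² = 4.000
te_D = (1 + 4·3 + 17)/6 = 30/6 = 5; σ²_D = ((17−1)/6)² = 7.111
te_E = (3 + 4·4 + 5)/6 = 24/6 = 4; σ²_E = ((5−3)/6)² = 0.111
te_F = (4 + 4·5 + 12)/6 = 36/6 = 6; σ²_F = ((12−4)/6)² = 1.778
te_G = (1 + 4·5 + 15)/6 = 36/6 = 6; σ²_G = ((15−1)/6)² = 5.444
te_H = (7 + 4·13 + 19)/6 = 78/6 = 13; σ²_H = ((19−7)/6)² = 4.000
te_I = (11 + 4·12 + 19)/6 = 78/6 = 13; σ²_I = ((19−11)/6)² = 1.778

Forward pass:
ES_A = 0; EF_A = 7
ES_B = 7; EF_B = 7+10 = 17
ES_C = 17; EF_C = 17+9 = 26
ES_D = max(EF_A=7, EF_B=17) = 17; EF_D = 17+5 = 22
ES_E = 17; EF_E = 17+4 = 21
ES_F = max(EF_A=7, EF_B=17) = 17; EF_F = 17+6 = 23
ES_G = 7; EF_G = 7+6 = 13
ES_H = 17; EF_H = 17+13 = 30
ES_I = max(EF_C=26, EF_D=22, EF_E=21, EF_F=23, EF_G=13, EF_H=30) = 30; EF_I = 30+13 = 43
Expected project duration μ = 43 days. Critical path: A → B → H → I.

Variance along critical path = 7.111 + 4.000 + 4.000 + 1.778 = 16.889; σ = 4.110 days.
D = μ + z·σ = 43 + 0.842·4.110 = 46.5 days

46.5 days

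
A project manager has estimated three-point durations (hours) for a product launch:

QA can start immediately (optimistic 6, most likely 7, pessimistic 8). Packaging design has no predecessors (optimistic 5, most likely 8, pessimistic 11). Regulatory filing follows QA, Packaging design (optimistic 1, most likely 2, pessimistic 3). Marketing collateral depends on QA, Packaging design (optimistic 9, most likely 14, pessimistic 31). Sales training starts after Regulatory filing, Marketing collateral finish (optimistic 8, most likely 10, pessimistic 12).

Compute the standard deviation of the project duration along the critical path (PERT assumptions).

3.86 hours

te_QA = (6 + 4·7 + 8)/6 = 42/6 = 7; σ²_QA = ((8−6)/6)² = 0.111
te_Packaging design = (5 + 4·8 + 11)/6 = 48/6 = 8; σ²_Packaging design = ((11−5)/6)² = 1.000
te_Regulatory filing = (1 + 4·2 + 3)/6 = 12/6 = 2; σ²_Regulatory filing = ((3−1)/6)² = 0.111
te_Marketing collateral = (9 + 4·14 + 31)/6 = 96/6 = 16; σ²_Marketing collateral = ((31−9)/6)² = 13.444
te_Sales training = (8 + 4·10 + 12)/6 = 60/6 = 10; σ²_Sales training = ((12−8)/6)² = 0.444

Forward pass:
ES_QA = 0; EF_QA = 7
ES_Packaging design = 0; EF_Packaging design = 8
ES_Regulatory filing = max(EF_QA=7, EF_Packaging design=8) = 8; EF_Regulatory filing = 8+2 = 10
ES_Marketing collateral = max(EF_QA=7, EF_Packaging design=8) = 8; EF_Marketing collateral = 8+16 = 24
ES_Sales training = max(EF_Regulatory filing=10, EF_Marketing collateral=24) = 24; EF_Sales training = 24+10 = 34
Expected project duration μ = 34 hours. Critical path: Packaging design → Marketing collateral → Sales training.

Variance along critical path = 1.000 + 13.444 + 0.444 = 14.889
σ = √14.889 = 3.859 hours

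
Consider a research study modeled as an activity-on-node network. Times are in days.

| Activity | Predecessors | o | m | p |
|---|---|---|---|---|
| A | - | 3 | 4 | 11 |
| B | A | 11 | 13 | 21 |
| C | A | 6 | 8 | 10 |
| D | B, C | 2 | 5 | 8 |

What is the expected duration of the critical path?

24 days

te_A = (3 + 4·4 + 11)/6 = 30/6 = 5
te_B = (11 + 4·13 + 21)/6 = 84/6 = 14
te_C = (6 + 4·8 + 10)/6 = 48/6 = 8
te_D = (2 + 4·5 + 8)/6 = 30/6 = 5

Forward pass:
ES_A = 0; EF_A = 5
ES_B = 5; EF_B = 5+14 = 19
ES_C = 5; EF_C = 5+8 = 13
ES_D = max(EF_B=19, EF_C=13) = 19; EF_D = 19+5 = 24
Expected project duration μ = 24 days. Critical path: A → B → D.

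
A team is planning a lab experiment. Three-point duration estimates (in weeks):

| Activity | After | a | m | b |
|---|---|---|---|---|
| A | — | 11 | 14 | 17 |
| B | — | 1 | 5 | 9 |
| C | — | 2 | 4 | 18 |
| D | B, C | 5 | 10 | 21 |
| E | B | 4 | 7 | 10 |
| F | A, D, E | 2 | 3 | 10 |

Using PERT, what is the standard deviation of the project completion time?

4.00 weeks

te_A = (11 + 4·14 + 17)/6 = 84/6 = 14; σ²_A = ((17−11)/6)² = 1.000
te_B = (1 + 4·5 + 9)/6 = 30/6 = 5; σ²_B = ((9−1)/6)² = 1.778
te_C = (2 + 4·4 + 18)/6 = 36/6 = 6; σ²_C = ((18−2)/6)² = 7.111
te_D = (5 + 4·10 + 21)/6 = 66/6 = 11; σ²_D = ((21−5)/6)² = 7.111
te_E = (4 + 4·7 + 10)/6 = 42/6 = 7; σ²_E = ((10−4)/6)² = 1.000
te_F = (2 + 4·3 + 10)/6 = 24/6 = 4; σ²_F = ((10−2)/6)² = 1.778

Forward pass:
ES_A = 0; EF_A = 14
ES_B = 0; EF_B = 5
ES_C = 0; EF_C = 6
ES_D = max(EF_B=5, EF_C=6) = 6; EF_D = 6+11 = 17
ES_E = 5; EF_E = 5+7 = 12
ES_F = max(EF_A=14, EF_D=17, EF_E=12) = 17; EF_F = 17+4 = 21
Expected project duration μ = 21 weeks. Critical path: C → D → F.

Variance along critical path = 7.111 + 7.111 + 1.778 = 16.000
σ = √16.000 = 4.000 weeks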